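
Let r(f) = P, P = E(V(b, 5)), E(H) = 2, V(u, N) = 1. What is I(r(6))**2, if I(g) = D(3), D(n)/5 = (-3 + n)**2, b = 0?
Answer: 0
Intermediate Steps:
P = 2
r(f) = 2
D(n) = 5*(-3 + n)**2
I(g) = 0 (I(g) = 5*(-3 + 3)**2 = 5*0**2 = 5*0 = 0)
I(r(6))**2 = 0**2 = 0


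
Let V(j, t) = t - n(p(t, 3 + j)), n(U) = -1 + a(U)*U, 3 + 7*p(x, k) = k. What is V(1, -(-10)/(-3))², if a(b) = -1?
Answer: 2116/441 ≈ 4.7982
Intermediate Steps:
p(x, k) = -3/7 + k/7
n(U) = -1 - U
V(j, t) = 1 + t + j/7 (V(j, t) = t - (-1 - (-3/7 + (3 + j)/7)) = t - (-1 - (-3/7 + (3/7 + j/7))) = t - (-1 - j/7) = t + (1 + j/7) = 1 + t + j/7)
V(1, -(-10)/(-3))² = (1 - (-10)/(-3) + (⅐)*1)² = (1 - (-10)*(-1)/3 + ⅐)² = (1 - 1*10/3 + ⅐)² = (1 - 10/3 + ⅐)² = (-46/21)² = 2116/441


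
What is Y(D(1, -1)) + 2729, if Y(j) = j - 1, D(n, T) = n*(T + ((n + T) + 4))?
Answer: 2731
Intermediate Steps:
D(n, T) = n*(4 + n + 2*T) (D(n, T) = n*(T + ((T + n) + 4)) = n*(T + (4 + T + n)) = n*(4 + n + 2*T))
Y(j) = -1 + j
Y(D(1, -1)) + 2729 = (-1 + 1*(4 + 1 + 2*(-1))) + 2729 = (-1 + 1*(4 + 1 - 2)) + 2729 = (-1 + 1*3) + 2729 = (-1 + 3) + 2729 = 2 + 2729 = 2731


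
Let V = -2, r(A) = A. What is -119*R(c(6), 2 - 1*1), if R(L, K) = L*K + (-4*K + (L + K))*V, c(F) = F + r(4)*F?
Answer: 2856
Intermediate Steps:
c(F) = 5*F (c(F) = F + 4*F = 5*F)
R(L, K) = -2*L + 6*K + K*L (R(L, K) = L*K + (-4*K + (L + K))*(-2) = K*L + (-4*K + (K + L))*(-2) = K*L + (L - 3*K)*(-2) = K*L + (-2*L + 6*K) = -2*L + 6*K + K*L)
-119*R(c(6), 2 - 1*1) = -119*(-10*6 + 6*(2 - 1*1) + (2 - 1*1)*(5*6)) = -119*(-2*30 + 6*(2 - 1) + (2 - 1)*30) = -119*(-60 + 6*1 + 1*30) = -119*(-60 + 6 + 30) = -119*(-24) = 2856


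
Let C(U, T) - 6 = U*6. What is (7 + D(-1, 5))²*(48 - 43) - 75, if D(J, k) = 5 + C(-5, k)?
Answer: 645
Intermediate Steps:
C(U, T) = 6 + 6*U (C(U, T) = 6 + U*6 = 6 + 6*U)
D(J, k) = -19 (D(J, k) = 5 + (6 + 6*(-5)) = 5 + (6 - 30) = 5 - 24 = -19)
(7 + D(-1, 5))²*(48 - 43) - 75 = (7 - 19)²*(48 - 43) - 75 = (-12)²*5 - 75 = 144*5 - 75 = 720 - 75 = 645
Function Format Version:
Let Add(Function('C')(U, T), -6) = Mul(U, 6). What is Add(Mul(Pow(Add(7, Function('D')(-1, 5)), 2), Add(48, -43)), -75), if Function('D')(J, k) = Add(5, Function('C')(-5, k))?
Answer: 645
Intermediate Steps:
Function('C')(U, T) = Add(6, Mul(6, U)) (Function('C')(U, T) = Add(6, Mul(U, 6)) = Add(6, Mul(6, U)))
Function('D')(J, k) = -19 (Function('D')(J, k) = Add(5, Add(6, Mul(6, -5))) = Add(5, Add(6, -30)) = Add(5, -24) = -19)
Add(Mul(Pow(Add(7, Function('D')(-1, 5)), 2), Add(48, -43)), -75) = Add(Mul(Pow(Add(7, -19), 2), Add(48, -43)), -75) = Add(Mul(Pow(-12, 2), 5), -75) = Add(Mul(144, 5), -75) = Add(720, -75) = 645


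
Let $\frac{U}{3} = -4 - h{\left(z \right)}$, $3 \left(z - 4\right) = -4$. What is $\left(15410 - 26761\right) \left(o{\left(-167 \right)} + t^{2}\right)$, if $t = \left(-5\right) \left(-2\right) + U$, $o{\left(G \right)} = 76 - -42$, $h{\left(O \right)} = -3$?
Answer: $-1895617$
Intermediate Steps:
$z = \frac{8}{3}$ ($z = 4 + \frac{1}{3} \left(-4\right) = 4 - \frac{4}{3} = \frac{8}{3} \approx 2.6667$)
$o{\left(G \right)} = 118$ ($o{\left(G \right)} = 76 + 42 = 118$)
$U = -3$ ($U = 3 \left(-4 - -3\right) = 3 \left(-4 + 3\right) = 3 \left(-1\right) = -3$)
$t = 7$ ($t = \left(-5\right) \left(-2\right) - 3 = 10 - 3 = 7$)
$\left(15410 - 26761\right) \left(o{\left(-167 \right)} + t^{2}\right) = \left(15410 - 26761\right) \left(118 + 7^{2}\right) = - 11351 \left(118 + 49\right) = \left(-11351\right) 167 = -1895617$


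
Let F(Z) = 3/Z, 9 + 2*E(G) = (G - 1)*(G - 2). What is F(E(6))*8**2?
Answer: 384/11 ≈ 34.909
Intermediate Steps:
E(G) = -9/2 + (-1 + G)*(-2 + G)/2 (E(G) = -9/2 + ((G - 1)*(G - 2))/2 = -9/2 + ((-1 + G)*(-2 + G))/2 = -9/2 + (-1 + G)*(-2 + G)/2)
F(E(6))*8**2 = (3/(-7/2 + (1/2)*6**2 - 3/2*6))*8**2 = (3/(-7/2 + (1/2)*36 - 9))*64 = (3/(-7/2 + 18 - 9))*64 = (3/(11/2))*64 = (3*(2/11))*64 = (6/11)*64 = 384/11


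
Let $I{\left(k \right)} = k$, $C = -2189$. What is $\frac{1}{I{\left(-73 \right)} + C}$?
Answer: $- \frac{1}{2262} \approx -0.00044209$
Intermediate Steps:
$\frac{1}{I{\left(-73 \right)} + C} = \frac{1}{-73 - 2189} = \frac{1}{-2262} = - \frac{1}{2262}$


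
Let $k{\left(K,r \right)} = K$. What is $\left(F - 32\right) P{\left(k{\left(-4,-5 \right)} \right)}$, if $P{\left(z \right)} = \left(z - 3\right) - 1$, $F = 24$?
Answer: $64$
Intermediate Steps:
$P{\left(z \right)} = -4 + z$ ($P{\left(z \right)} = \left(-3 + z\right) - 1 = -4 + z$)
$\left(F - 32\right) P{\left(k{\left(-4,-5 \right)} \right)} = \left(24 - 32\right) \left(-4 - 4\right) = \left(-8\right) \left(-8\right) = 64$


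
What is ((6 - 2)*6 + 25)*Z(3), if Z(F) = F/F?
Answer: 49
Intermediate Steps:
Z(F) = 1
((6 - 2)*6 + 25)*Z(3) = ((6 - 2)*6 + 25)*1 = (4*6 + 25)*1 = (24 + 25)*1 = 49*1 = 49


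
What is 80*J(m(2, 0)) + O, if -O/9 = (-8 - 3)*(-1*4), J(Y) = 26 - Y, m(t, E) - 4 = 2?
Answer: 1204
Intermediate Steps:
m(t, E) = 6 (m(t, E) = 4 + 2 = 6)
O = -396 (O = -9*(-8 - 3)*(-1*4) = -(-99)*(-4) = -9*44 = -396)
80*J(m(2, 0)) + O = 80*(26 - 1*6) - 396 = 80*(26 - 6) - 396 = 80*20 - 396 = 1600 - 396 = 1204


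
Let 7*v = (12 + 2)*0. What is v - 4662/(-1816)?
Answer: 2331/908 ≈ 2.5672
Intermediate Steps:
v = 0 (v = ((12 + 2)*0)/7 = (14*0)/7 = (⅐)*0 = 0)
v - 4662/(-1816) = 0 - 4662/(-1816) = 0 - 4662*(-1)/1816 = 0 - 1*(-2331/908) = 0 + 2331/908 = 2331/908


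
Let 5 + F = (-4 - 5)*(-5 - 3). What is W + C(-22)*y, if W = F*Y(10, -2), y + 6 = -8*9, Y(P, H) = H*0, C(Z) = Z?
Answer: 1716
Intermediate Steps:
Y(P, H) = 0
F = 67 (F = -5 + (-4 - 5)*(-5 - 3) = -5 - 9*(-8) = -5 + 72 = 67)
y = -78 (y = -6 - 8*9 = -6 - 72 = -78)
W = 0 (W = 67*0 = 0)
W + C(-22)*y = 0 - 22*(-78) = 0 + 1716 = 1716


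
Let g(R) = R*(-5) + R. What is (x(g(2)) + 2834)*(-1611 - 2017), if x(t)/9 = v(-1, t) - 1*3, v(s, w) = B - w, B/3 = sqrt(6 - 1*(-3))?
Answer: -10738880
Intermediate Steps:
B = 9 (B = 3*sqrt(6 - 1*(-3)) = 3*sqrt(6 + 3) = 3*sqrt(9) = 3*3 = 9)
v(s, w) = 9 - w
g(R) = -4*R (g(R) = -5*R + R = -4*R)
x(t) = 54 - 9*t (x(t) = 9*((9 - t) - 1*3) = 9*((9 - t) - 3) = 9*(6 - t) = 54 - 9*t)
(x(g(2)) + 2834)*(-1611 - 2017) = ((54 - (-36)*2) + 2834)*(-1611 - 2017) = ((54 - 9*(-8)) + 2834)*(-3628) = ((54 + 72) + 2834)*(-3628) = (126 + 2834)*(-3628) = 2960*(-3628) = -10738880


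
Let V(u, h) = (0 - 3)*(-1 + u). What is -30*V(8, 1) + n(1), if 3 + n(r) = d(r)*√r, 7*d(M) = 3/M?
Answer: 4392/7 ≈ 627.43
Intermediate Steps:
d(M) = 3/(7*M) (d(M) = (3/M)/7 = 3/(7*M))
n(r) = -3 + 3/(7*√r) (n(r) = -3 + (3/(7*r))*√r = -3 + 3/(7*√r))
V(u, h) = 3 - 3*u (V(u, h) = -3*(-1 + u) = 3 - 3*u)
-30*V(8, 1) + n(1) = -30*(3 - 3*8) + (-3 + 3/(7*√1)) = -30*(3 - 24) + (-3 + (3/7)*1) = -30*(-21) + (-3 + 3/7) = 630 - 18/7 = 4392/7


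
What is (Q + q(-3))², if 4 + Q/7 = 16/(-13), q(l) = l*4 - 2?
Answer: 432964/169 ≈ 2561.9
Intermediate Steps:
q(l) = -2 + 4*l (q(l) = 4*l - 2 = -2 + 4*l)
Q = -476/13 (Q = -28 + 7*(16/(-13)) = -28 + 7*(16*(-1/13)) = -28 + 7*(-16/13) = -28 - 112/13 = -476/13 ≈ -36.615)
(Q + q(-3))² = (-476/13 + (-2 + 4*(-3)))² = (-476/13 + (-2 - 12))² = (-476/13 - 14)² = (-658/13)² = 432964/169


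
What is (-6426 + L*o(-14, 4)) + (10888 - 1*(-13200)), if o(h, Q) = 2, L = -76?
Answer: 17510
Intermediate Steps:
(-6426 + L*o(-14, 4)) + (10888 - 1*(-13200)) = (-6426 - 76*2) + (10888 - 1*(-13200)) = (-6426 - 152) + (10888 + 13200) = -6578 + 24088 = 17510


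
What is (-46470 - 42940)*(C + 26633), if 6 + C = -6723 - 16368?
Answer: -316153760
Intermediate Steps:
C = -23097 (C = -6 + (-6723 - 16368) = -6 - 23091 = -23097)
(-46470 - 42940)*(C + 26633) = (-46470 - 42940)*(-23097 + 26633) = -89410*3536 = -316153760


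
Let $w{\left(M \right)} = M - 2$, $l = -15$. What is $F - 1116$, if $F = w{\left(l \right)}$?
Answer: $-1133$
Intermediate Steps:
$w{\left(M \right)} = -2 + M$
$F = -17$ ($F = -2 - 15 = -17$)
$F - 1116 = -17 - 1116 = -1133$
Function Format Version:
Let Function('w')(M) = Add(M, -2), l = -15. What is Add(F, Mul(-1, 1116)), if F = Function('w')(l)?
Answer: -1133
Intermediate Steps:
Function('w')(M) = Add(-2, M)
F = -17 (F = Add(-2, -15) = -17)
Add(F, Mul(-1, 1116)) = Add(-17, Mul(-1, 1116)) = Add(-17, -1116) = -1133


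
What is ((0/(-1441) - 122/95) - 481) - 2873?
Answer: -318752/95 ≈ -3355.3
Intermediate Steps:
((0/(-1441) - 122/95) - 481) - 2873 = ((0*(-1/1441) - 122*1/95) - 481) - 2873 = ((0 - 122/95) - 481) - 2873 = (-122/95 - 481) - 2873 = -45817/95 - 2873 = -318752/95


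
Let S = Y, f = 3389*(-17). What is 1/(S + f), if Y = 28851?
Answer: -1/28762 ≈ -3.4768e-5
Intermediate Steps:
f = -57613
S = 28851
1/(S + f) = 1/(28851 - 57613) = 1/(-28762) = -1/28762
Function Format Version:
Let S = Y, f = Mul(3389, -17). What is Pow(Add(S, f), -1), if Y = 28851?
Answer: Rational(-1, 28762) ≈ -3.4768e-5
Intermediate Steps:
f = -57613
S = 28851
Pow(Add(S, f), -1) = Pow(Add(28851, -57613), -1) = Pow(-28762, -1) = Rational(-1, 28762)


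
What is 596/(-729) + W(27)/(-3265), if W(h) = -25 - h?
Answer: -1908032/2380185 ≈ -0.80163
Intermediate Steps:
596/(-729) + W(27)/(-3265) = 596/(-729) + (-25 - 1*27)/(-3265) = 596*(-1/729) + (-25 - 27)*(-1/3265) = -596/729 - 52*(-1/3265) = -596/729 + 52/3265 = -1908032/2380185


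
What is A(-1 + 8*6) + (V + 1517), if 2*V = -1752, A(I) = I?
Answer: 688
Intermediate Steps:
V = -876 (V = (½)*(-1752) = -876)
A(-1 + 8*6) + (V + 1517) = (-1 + 8*6) + (-876 + 1517) = (-1 + 48) + 641 = 47 + 641 = 688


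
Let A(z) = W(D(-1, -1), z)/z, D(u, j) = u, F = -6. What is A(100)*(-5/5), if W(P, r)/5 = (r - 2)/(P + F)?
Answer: 7/10 ≈ 0.70000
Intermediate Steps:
W(P, r) = 5*(-2 + r)/(-6 + P) (W(P, r) = 5*((r - 2)/(P - 6)) = 5*((-2 + r)/(-6 + P)) = 5*(-2 + r)/(-6 + P))
A(z) = (10/7 - 5*z/7)/z (A(z) = (5*(-2 + z)/(-6 - 1))/z = (5*(-2 + z)/(-7))/z = (5*(-⅐)*(-2 + z))/z = (10/7 - 5*z/7)/z)
A(100)*(-5/5) = ((5/7)*(2 - 1*100)/100)*(-5/5) = ((5/7)*(1/100)*(2 - 100))*(-5*⅕) = ((5/7)*(1/100)*(-98))*(-1) = -7/10*(-1) = 7/10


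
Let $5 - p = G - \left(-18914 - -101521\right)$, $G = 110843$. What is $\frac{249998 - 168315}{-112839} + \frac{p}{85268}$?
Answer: $- \frac{10150503853}{9621555852} \approx -1.055$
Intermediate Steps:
$p = -28231$ ($p = 5 - \left(110843 - \left(-18914 - -101521\right)\right) = 5 - \left(110843 - \left(-18914 + 101521\right)\right) = 5 - \left(110843 - 82607\right) = 5 - 28236 = -28231$)
$\frac{249998 - 168315}{-112839} + \frac{p}{85268} = \frac{249998 - 168315}{-112839} - \frac{28231}{85268} = 81683 \left(- \frac{1}{112839}\right) - \frac{28231}{85268} = - \frac{81683}{112839} - \frac{28231}{85268} = - \frac{10150503853}{9621555852}$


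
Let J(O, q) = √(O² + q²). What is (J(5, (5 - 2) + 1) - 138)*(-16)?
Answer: 2208 - 16*√41 ≈ 2105.6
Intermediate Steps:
(J(5, (5 - 2) + 1) - 138)*(-16) = (√(5² + ((5 - 2) + 1)²) - 138)*(-16) = (√(25 + (3 + 1)²) - 138)*(-16) = (√(25 + 4²) - 138)*(-16) = (√(25 + 16) - 138)*(-16) = (√41 - 138)*(-16) = (-138 + √41)*(-16) = 2208 - 16*√41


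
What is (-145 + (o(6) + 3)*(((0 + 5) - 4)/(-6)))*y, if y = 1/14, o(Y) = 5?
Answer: -439/42 ≈ -10.452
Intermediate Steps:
y = 1/14 ≈ 0.071429
(-145 + (o(6) + 3)*(((0 + 5) - 4)/(-6)))*y = (-145 + (5 + 3)*(((0 + 5) - 4)/(-6)))*(1/14) = (-145 + 8*((5 - 4)*(-⅙)))*(1/14) = (-145 + 8*(1*(-⅙)))*(1/14) = (-145 + 8*(-⅙))*(1/14) = (-145 - 4/3)*(1/14) = -439/3*1/14 = -439/42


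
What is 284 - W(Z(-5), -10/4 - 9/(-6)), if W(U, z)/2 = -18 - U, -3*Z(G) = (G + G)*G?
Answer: 860/3 ≈ 286.67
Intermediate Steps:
Z(G) = -2*G**2/3 (Z(G) = -(G + G)*G/3 = -2*G*G/3 = -2*G**2/3)
W(U, z) = -36 - 2*U (W(U, z) = 2*(-18 - U) = -36 - 2*U)
284 - W(Z(-5), -10/4 - 9/(-6)) = 284 - (-36 - (-4)*(-5)**2/3) = 284 - (-36 - (-4)*25/3) = 284 - (-36 - 2*(-50/3)) = 284 - (-36 + 100/3) = 284 - 1*(-8/3) = 284 + 8/3 = 860/3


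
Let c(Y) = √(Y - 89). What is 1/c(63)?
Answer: -I*√26/26 ≈ -0.19612*I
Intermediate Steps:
c(Y) = √(-89 + Y)
1/c(63) = 1/(√(-89 + 63)) = 1/(√(-26)) = 1/(I*√26) = -I*√26/26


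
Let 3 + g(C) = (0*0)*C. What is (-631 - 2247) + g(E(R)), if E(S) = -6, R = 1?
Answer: -2881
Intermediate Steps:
g(C) = -3 (g(C) = -3 + (0*0)*C = -3 + 0*C = -3 + 0 = -3)
(-631 - 2247) + g(E(R)) = (-631 - 2247) - 3 = -2878 - 3 = -2881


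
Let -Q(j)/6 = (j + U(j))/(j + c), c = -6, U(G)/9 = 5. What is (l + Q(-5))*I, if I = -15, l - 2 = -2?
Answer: -3600/11 ≈ -327.27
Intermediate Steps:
l = 0 (l = 2 - 2 = 0)
U(G) = 45 (U(G) = 9*5 = 45)
Q(j) = -6*(45 + j)/(-6 + j) (Q(j) = -6*(j + 45)/(j - 6) = -6*(45 + j)/(-6 + j))
(l + Q(-5))*I = (0 + 6*(-45 - 1*(-5))/(-6 - 5))*(-15) = (0 + 6*(-45 + 5)/(-11))*(-15) = (0 + 6*(-1/11)*(-40))*(-15) = (0 + 240/11)*(-15) = (240/11)*(-15) = -3600/11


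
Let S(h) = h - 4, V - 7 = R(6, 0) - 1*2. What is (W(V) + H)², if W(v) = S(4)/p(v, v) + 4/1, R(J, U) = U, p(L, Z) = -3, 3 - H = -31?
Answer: 1444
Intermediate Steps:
H = 34 (H = 3 - 1*(-31) = 3 + 31 = 34)
V = 5 (V = 7 + (0 - 1*2) = 7 + (0 - 2) = 7 - 2 = 5)
S(h) = -4 + h
W(v) = 4 (W(v) = (-4 + 4)/(-3) + 4/1 = 0*(-⅓) + 4*1 = 0 + 4 = 4)
(W(V) + H)² = (4 + 34)² = 38² = 1444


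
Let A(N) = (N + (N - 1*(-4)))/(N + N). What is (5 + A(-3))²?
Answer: 256/9 ≈ 28.444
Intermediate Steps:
A(N) = (4 + 2*N)/(2*N) (A(N) = (N + (N + 4))/((2*N)) = (N + (4 + N))*(1/(2*N)) = (4 + 2*N)*(1/(2*N)) = (4 + 2*N)/(2*N))
(5 + A(-3))² = (5 + (2 - 3)/(-3))² = (5 - ⅓*(-1))² = (5 + ⅓)² = (16/3)² = 256/9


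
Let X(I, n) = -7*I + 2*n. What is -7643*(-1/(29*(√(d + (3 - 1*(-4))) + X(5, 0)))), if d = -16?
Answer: -267505/35786 - 22929*I/35786 ≈ -7.4751 - 0.64073*I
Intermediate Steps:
-7643*(-1/(29*(√(d + (3 - 1*(-4))) + X(5, 0)))) = -7643*(-1/(29*(√(-16 + (3 - 1*(-4))) + (-7*5 + 2*0)))) = -7643*(-1/(29*(√(-16 + (3 + 4)) + (-35 + 0)))) = -7643*(-1/(29*(√(-16 + 7) - 35))) = -7643*(-1/(29*(√(-9) - 35))) = -7643*(-1/(29*(3*I - 35))) = -(267505/35786 + 22929*I/35786) = -7643*(1015 + 87*I)/1037794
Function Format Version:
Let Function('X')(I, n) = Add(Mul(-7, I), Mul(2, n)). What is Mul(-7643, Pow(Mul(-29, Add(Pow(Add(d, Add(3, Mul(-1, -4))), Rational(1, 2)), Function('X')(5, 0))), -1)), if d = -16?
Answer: Add(Rational(-267505, 35786), Mul(Rational(-22929, 35786), I)) ≈ Add(-7.4751, Mul(-0.64073, I))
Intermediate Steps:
Mul(-7643, Pow(Mul(-29, Add(Pow(Add(d, Add(3, Mul(-1, -4))), Rational(1, 2)), Function('X')(5, 0))), -1)) = Mul(-7643, Pow(Mul(-29, Add(Pow(Add(-16, Add(3, Mul(-1, -4))), Rational(1, 2)), Add(Mul(-7, 5), Mul(2, 0)))), -1)) = Mul(-7643, Pow(Mul(-29, Add(Pow(Add(-16, Add(3, 4)), Rational(1, 2)), Add(-35, 0))), -1)) = Mul(-7643, Pow(Mul(-29, Add(Pow(Add(-16, 7), Rational(1, 2)), -35)), -1)) = Mul(-7643, Pow(Mul(-29, Add(Pow(-9, Rational(1, 2)), -35)), -1)) = Mul(-7643, Pow(Mul(-29, Add(Mul(3, I), -35)), -1)) = Mul(-7643, Pow(Mul(-29, Add(-35, Mul(3, I))), -1)) = Mul(-7643, Pow(Add(1015, Mul(-87, I)), -1)) = Mul(-7643, Mul(Rational(1, 1037794), Add(1015, Mul(87, I)))) = Mul(Rational(-7643, 1037794), Add(1015, Mul(87, I)))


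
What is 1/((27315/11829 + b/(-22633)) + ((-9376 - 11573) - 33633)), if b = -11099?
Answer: -89241919/4870752586036 ≈ -1.8322e-5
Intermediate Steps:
1/((27315/11829 + b/(-22633)) + ((-9376 - 11573) - 33633)) = 1/((27315/11829 - 11099/(-22633)) + ((-9376 - 11573) - 33633)) = 1/((27315*(1/11829) - 11099*(-1/22633)) + (-20949 - 33633)) = 1/((9105/3943 + 11099/22633) - 54582) = 1/(249836822/89241919 - 54582) = 1/(-4870752586036/89241919) = -89241919/4870752586036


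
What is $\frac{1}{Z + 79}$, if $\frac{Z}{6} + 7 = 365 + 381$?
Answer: $\frac{1}{4513} \approx 0.00022158$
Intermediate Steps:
$Z = 4434$ ($Z = -42 + 6 \left(365 + 381\right) = -42 + 6 \cdot 746 = -42 + 4476 = 4434$)
$\frac{1}{Z + 79} = \frac{1}{4434 + 79} = \frac{1}{4513}$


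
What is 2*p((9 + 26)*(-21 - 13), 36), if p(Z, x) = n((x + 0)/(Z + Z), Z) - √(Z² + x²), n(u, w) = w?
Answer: -2380 - 4*√354349 ≈ -4761.1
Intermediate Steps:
p(Z, x) = Z - √(Z² + x²)
2*p((9 + 26)*(-21 - 13), 36) = 2*((9 + 26)*(-21 - 13) - √(((9 + 26)*(-21 - 13))² + 36²)) = 2*(35*(-34) - √((35*(-34))² + 1296)) = 2*(-1190 - √((-1190)² + 1296)) = 2*(-1190 - √(1416100 + 1296)) = 2*(-1190 - √1417396) = 2*(-1190 - 2*√354349) = -2380 - 4*√354349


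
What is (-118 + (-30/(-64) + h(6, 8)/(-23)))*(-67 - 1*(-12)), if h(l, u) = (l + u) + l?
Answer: 4792865/736 ≈ 6512.0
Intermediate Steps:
h(l, u) = u + 2*l
(-118 + (-30/(-64) + h(6, 8)/(-23)))*(-67 - 1*(-12)) = (-118 + (-30/(-64) + (8 + 2*6)/(-23)))*(-67 - 1*(-12)) = (-118 + (-30*(-1/64) + (8 + 12)*(-1/23)))*(-67 + 12) = (-118 + (15/32 + 20*(-1/23)))*(-55) = (-118 + (15/32 - 20/23))*(-55) = (-118 - 295/736)*(-55) = -87143/736*(-55) = 4792865/736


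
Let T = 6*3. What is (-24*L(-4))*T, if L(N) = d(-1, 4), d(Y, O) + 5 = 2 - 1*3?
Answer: 2592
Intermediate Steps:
d(Y, O) = -6 (d(Y, O) = -5 + (2 - 1*3) = -5 + (2 - 3) = -5 - 1 = -6)
T = 18
L(N) = -6
(-24*L(-4))*T = -24*(-6)*18 = 144*18 = 2592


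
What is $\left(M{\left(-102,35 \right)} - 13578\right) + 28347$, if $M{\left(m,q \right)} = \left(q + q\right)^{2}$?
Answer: $19669$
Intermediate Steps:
$M{\left(m,q \right)} = 4 q^{2}$ ($M{\left(m,q \right)} = \left(2 q\right)^{2} = 4 q^{2}$)
$\left(M{\left(-102,35 \right)} - 13578\right) + 28347 = \left(4 \cdot 35^{2} - 13578\right) + 28347 = \left(4 \cdot 1225 - 13578\right) + 28347 = \left(4900 - 13578\right) + 28347 = -8678 + 28347 = 19669$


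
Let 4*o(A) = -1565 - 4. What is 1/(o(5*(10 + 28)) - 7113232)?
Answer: -4/28454497 ≈ -1.4058e-7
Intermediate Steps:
o(A) = -1569/4 (o(A) = (-1565 - 4)/4 = (¼)*(-1569) = -1569/4)
1/(o(5*(10 + 28)) - 7113232) = 1/(-1569/4 - 7113232) = 1/(-28454497/4) = -4/28454497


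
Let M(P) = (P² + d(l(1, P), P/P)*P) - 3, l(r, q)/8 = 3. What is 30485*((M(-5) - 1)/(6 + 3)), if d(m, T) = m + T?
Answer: -3170440/9 ≈ -3.5227e+5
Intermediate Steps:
l(r, q) = 24 (l(r, q) = 8*3 = 24)
d(m, T) = T + m
M(P) = -3 + P² + 25*P (M(P) = (P² + (P/P + 24)*P) - 3 = (P² + (1 + 24)*P) - 3 = (P² + 25*P) - 3 = -3 + P² + 25*P)
30485*((M(-5) - 1)/(6 + 3)) = 30485*(((-3 + (-5)² + 25*(-5)) - 1)/(6 + 3)) = 30485*(((-3 + 25 - 125) - 1)/9) = 30485*((-103 - 1)*(⅑)) = 30485*(-104*⅑) = 30485*(-104/9) = -3170440/9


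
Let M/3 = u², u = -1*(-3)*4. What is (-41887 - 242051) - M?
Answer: -284370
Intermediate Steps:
u = 12 (u = 3*4 = 12)
M = 432 (M = 3*12² = 3*144 = 432)
(-41887 - 242051) - M = (-41887 - 242051) - 1*432 = -283938 - 432 = -284370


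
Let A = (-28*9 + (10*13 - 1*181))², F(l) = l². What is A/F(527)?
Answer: 91809/277729 ≈ 0.33057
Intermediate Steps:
A = 91809 (A = (-252 + (130 - 181))² = (-252 - 51)² = (-303)² = 91809)
A/F(527) = 91809/(527²) = 91809/277729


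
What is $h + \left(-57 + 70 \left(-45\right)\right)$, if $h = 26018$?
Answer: $22811$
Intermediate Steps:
$h + \left(-57 + 70 \left(-45\right)\right) = 26018 + \left(-57 + 70 \left(-45\right)\right) = 26018 - 3207 = 22811$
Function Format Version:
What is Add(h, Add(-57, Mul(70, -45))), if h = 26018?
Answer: 22811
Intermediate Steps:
Add(h, Add(-57, Mul(70, -45))) = Add(26018, Add(-57, Mul(70, -45))) = Add(26018, Add(-57, -3150)) = Add(26018, -3207) = 22811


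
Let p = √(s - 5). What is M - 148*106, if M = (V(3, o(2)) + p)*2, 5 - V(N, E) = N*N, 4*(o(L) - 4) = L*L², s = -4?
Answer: -15696 + 6*I ≈ -15696.0 + 6.0*I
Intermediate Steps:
p = 3*I (p = √(-4 - 5) = √(-9) = 3*I ≈ 3.0*I)
o(L) = 4 + L³/4 (o(L) = 4 + (L*L²)/4 = 4 + L³/4)
V(N, E) = 5 - N² (V(N, E) = 5 - N*N = 5 - N²)
M = -8 + 6*I (M = ((5 - 1*3²) + 3*I)*2 = ((5 - 1*9) + 3*I)*2 = ((5 - 9) + 3*I)*2 = (-4 + 3*I)*2 = -8 + 6*I ≈ -8.0 + 6.0*I)
M - 148*106 = (-8 + 6*I) - 148*106 = (-8 + 6*I) - 15688 = -15696 + 6*I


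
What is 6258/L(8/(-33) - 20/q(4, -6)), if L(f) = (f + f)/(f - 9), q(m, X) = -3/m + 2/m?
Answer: 1043745/376 ≈ 2775.9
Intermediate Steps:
q(m, X) = -1/m
L(f) = 2*f/(-9 + f) (L(f) = (2*f)/(-9 + f) = 2*f/(-9 + f))
6258/L(8/(-33) - 20/q(4, -6)) = 6258/((2*(8/(-33) - 20/((-1/4)))/(-9 + (8/(-33) - 20/((-1/4)))))) = 6258/((2*(8*(-1/33) - 20/((-1*¼)))/(-9 + (8*(-1/33) - 20/((-1*¼)))))) = 6258/((2*(-8/33 - 20/(-¼))/(-9 + (-8/33 - 20/(-¼))))) = 6258/((2*(-8/33 - 20*(-4))/(-9 + (-8/33 - 20*(-4))))) = 6258/((2*(-8/33 + 80)/(-9 + (-8/33 + 80)))) = 6258/((2*(2632/33)/(-9 + 2632/33))) = 6258/((2*(2632/33)/(2335/33))) = 6258/((2*(2632/33)*(33/2335))) = 6258/(5264/2335) = 6258*(2335/5264) = 1043745/376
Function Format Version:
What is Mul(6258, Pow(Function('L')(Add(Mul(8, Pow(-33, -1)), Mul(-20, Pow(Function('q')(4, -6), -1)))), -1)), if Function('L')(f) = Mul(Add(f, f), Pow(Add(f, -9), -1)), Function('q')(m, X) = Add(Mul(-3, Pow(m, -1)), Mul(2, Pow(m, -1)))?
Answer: Rational(1043745, 376) ≈ 2775.9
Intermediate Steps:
Function('q')(m, X) = Mul(-1, Pow(m, -1))
Function('L')(f) = Mul(2, f, Pow(Add(-9, f), -1)) (Function('L')(f) = Mul(Mul(2, f), Pow(Add(-9, f), -1)) = Mul(2, f, Pow(Add(-9, f), -1)))
Mul(6258, Pow(Function('L')(Add(Mul(8, Pow(-33, -1)), Mul(-20, Pow(Function('q')(4, -6), -1)))), -1)) = Mul(6258, Pow(Mul(2, Add(Mul(8, Pow(-33, -1)), Mul(-20, Pow(Mul(-1, Pow(4, -1)), -1))), Pow(Add(-9, Add(Mul(8, Pow(-33, -1)), Mul(-20, Pow(Mul(-1, Pow(4, -1)), -1)))), -1)), -1)) = Mul(6258, Pow(Mul(2, Add(Mul(8, Rational(-1, 33)), Mul(-20, Pow(Mul(-1, Rational(1, 4)), -1))), Pow(Add(-9, Add(Mul(8, Rational(-1, 33)), Mul(-20, Pow(Mul(-1, Rational(1, 4)), -1)))), -1)), -1)) = Mul(6258, Pow(Mul(2, Add(Rational(-8, 33), Mul(-20, Pow(Rational(-1, 4), -1))), Pow(Add(-9, Add(Rational(-8, 33), Mul(-20, Pow(Rational(-1, 4), -1)))), -1)), -1)) = Mul(6258, Pow(Mul(2, Add(Rational(-8, 33), Mul(-20, -4)), Pow(Add(-9, Add(Rational(-8, 33), Mul(-20, -4))), -1)), -1)) = Mul(6258, Pow(Mul(2, Add(Rational(-8, 33), 80), Pow(Add(-9, Add(Rational(-8, 33), 80)), -1)), -1)) = Mul(6258, Pow(Mul(2, Rational(2632, 33), Pow(Add(-9, Rational(2632, 33)), -1)), -1)) = Mul(6258, Pow(Mul(2, Rational(2632, 33), Pow(Rational(2335, 33), -1)), -1)) = Mul(6258, Pow(Mul(2, Rational(2632, 33), Rational(33, 2335)), -1)) = Mul(6258, Pow(Rational(5264, 2335), -1)) = Mul(6258, Rational(2335, 5264)) = Rational(1043745, 376)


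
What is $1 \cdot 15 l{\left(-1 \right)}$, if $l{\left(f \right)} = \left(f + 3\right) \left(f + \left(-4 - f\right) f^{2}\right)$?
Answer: $-120$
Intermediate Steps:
$l{\left(f \right)} = \left(3 + f\right) \left(f + f^{2} \left(-4 - f\right)\right)$
$1 \cdot 15 l{\left(-1 \right)} = 1 \cdot 15 \left(- (3 - \left(-1\right)^{3} - -11 - 7 \left(-1\right)^{2})\right) = 15 \left(- (3 - -1 + 11 - 7)\right) = 15 \left(- (3 + 1 + 11 - 7)\right) = 15 \left(\left(-1\right) 8\right) = 15 \left(-8\right) = -120$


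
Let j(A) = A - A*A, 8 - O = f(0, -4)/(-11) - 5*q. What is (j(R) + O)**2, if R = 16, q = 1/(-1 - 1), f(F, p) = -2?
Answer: 26656569/484 ≈ 55076.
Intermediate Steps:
q = -1/2 (q = 1/(-2) = -1/2 ≈ -0.50000)
O = 117/22 (O = 8 - (-2/(-11) - 5*(-1/2)) = 8 - (-2*(-1/11) + 5/2) = 8 - (2/11 + 5/2) = 8 - 1*59/22 = 8 - 59/22 = 117/22 ≈ 5.3182)
j(A) = A - A**2
(j(R) + O)**2 = (16*(1 - 1*16) + 117/22)**2 = (16*(1 - 16) + 117/22)**2 = (16*(-15) + 117/22)**2 = (-240 + 117/22)**2 = (-5163/22)**2 = 26656569/484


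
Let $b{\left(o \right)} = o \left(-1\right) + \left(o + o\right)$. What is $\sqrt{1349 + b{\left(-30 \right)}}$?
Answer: $\sqrt{1319} \approx 36.318$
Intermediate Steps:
$b{\left(o \right)} = o$ ($b{\left(o \right)} = - o + 2 o = o$)
$\sqrt{1349 + b{\left(-30 \right)}} = \sqrt{1349 - 30} = \sqrt{1319}$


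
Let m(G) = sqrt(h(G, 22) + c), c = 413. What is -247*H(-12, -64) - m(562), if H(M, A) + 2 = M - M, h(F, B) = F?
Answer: 494 - 5*sqrt(39) ≈ 462.77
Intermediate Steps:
m(G) = sqrt(413 + G) (m(G) = sqrt(G + 413) = sqrt(413 + G))
H(M, A) = -2 (H(M, A) = -2 + (M - M) = -2 + 0 = -2)
-247*H(-12, -64) - m(562) = -247*(-2) - sqrt(413 + 562) = 494 - sqrt(975) = 494 - 5*sqrt(39)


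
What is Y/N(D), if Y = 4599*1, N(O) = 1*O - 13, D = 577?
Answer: 1533/188 ≈ 8.1543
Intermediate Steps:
N(O) = -13 + O (N(O) = O - 13 = -13 + O)
Y = 4599
Y/N(D) = 4599/(-13 + 577) = 4599/564 = 4599*(1/564) = 1533/188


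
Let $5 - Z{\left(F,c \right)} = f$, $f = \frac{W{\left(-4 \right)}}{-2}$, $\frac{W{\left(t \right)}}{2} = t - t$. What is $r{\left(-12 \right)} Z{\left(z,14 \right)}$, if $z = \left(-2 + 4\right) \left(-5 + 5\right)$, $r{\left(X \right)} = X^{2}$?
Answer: $720$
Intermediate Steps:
$W{\left(t \right)} = 0$ ($W{\left(t \right)} = 2 \left(t - t\right) = 2 \cdot 0 = 0$)
$z = 0$ ($z = 2 \cdot 0 = 0$)
$f = 0$ ($f = \frac{0}{-2} = 0 \left(- \frac{1}{2}\right) = 0$)
$Z{\left(F,c \right)} = 5$ ($Z{\left(F,c \right)} = 5 - 0 = 5 + 0 = 5$)
$r{\left(-12 \right)} Z{\left(z,14 \right)} = \left(-12\right)^{2} \cdot 5 = 144 \cdot 5 = 720$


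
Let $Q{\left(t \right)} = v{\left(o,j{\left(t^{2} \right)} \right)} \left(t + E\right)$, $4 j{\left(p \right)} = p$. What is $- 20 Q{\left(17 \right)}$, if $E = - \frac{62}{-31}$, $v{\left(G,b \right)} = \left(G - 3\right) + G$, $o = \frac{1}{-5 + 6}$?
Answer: $380$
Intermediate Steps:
$o = 1$ ($o = 1^{-1} = 1$)
$j{\left(p \right)} = \frac{p}{4}$
$v{\left(G,b \right)} = -3 + 2 G$ ($v{\left(G,b \right)} = \left(-3 + G\right) + G = -3 + 2 G$)
$E = 2$ ($E = \left(-62\right) \left(- \frac{1}{31}\right) = 2$)
$Q{\left(t \right)} = -2 - t$ ($Q{\left(t \right)} = \left(-3 + 2 \cdot 1\right) \left(t + 2\right) = \left(-3 + 2\right) \left(2 + t\right) = - (2 + t) = -2 - t$)
$- 20 Q{\left(17 \right)} = - 20 \left(-2 - 17\right) = \left(-20\right) \left(-19\right) = 380$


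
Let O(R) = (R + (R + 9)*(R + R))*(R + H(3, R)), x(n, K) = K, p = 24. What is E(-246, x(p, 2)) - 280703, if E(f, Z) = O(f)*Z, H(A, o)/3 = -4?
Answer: -60321431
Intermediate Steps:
H(A, o) = -12 (H(A, o) = 3*(-4) = -12)
O(R) = (-12 + R)*(R + 2*R*(9 + R)) (O(R) = (R + (R + 9)*(R + R))*(R - 12) = (R + (9 + R)*(2*R))*(-12 + R) = (R + 2*R*(9 + R))*(-12 + R) = (-12 + R)*(R + 2*R*(9 + R)))
E(f, Z) = Z*f*(-228 - 5*f + 2*f²) (E(f, Z) = (f*(-228 - 5*f + 2*f²))*Z = Z*f*(-228 - 5*f + 2*f²))
E(-246, x(p, 2)) - 280703 = 2*(-246)*(-228 - 5*(-246) + 2*(-246)²) - 280703 = 2*(-246)*(-228 + 1230 + 2*60516) - 280703 = 2*(-246)*(-228 + 1230 + 121032) - 280703 = 2*(-246)*122034 - 280703 = -60040728 - 280703 = -60321431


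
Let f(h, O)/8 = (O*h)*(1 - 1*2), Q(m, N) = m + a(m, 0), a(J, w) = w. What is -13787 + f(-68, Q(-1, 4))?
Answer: -14331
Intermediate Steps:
Q(m, N) = m (Q(m, N) = m + 0 = m)
f(h, O) = -8*O*h (f(h, O) = 8*((O*h)*(1 - 1*2)) = 8*((O*h)*(1 - 2)) = 8*((O*h)*(-1)) = 8*(-O*h) = -8*O*h)
-13787 + f(-68, Q(-1, 4)) = -13787 - 8*(-1)*(-68) = -13787 - 544 = -14331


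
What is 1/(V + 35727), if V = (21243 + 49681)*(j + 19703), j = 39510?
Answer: 1/4199658539 ≈ 2.3811e-10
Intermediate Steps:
V = 4199622812 (V = (21243 + 49681)*(39510 + 19703) = 70924*59213 = 4199622812)
1/(V + 35727) = 1/(4199622812 + 35727) = 1/4199658539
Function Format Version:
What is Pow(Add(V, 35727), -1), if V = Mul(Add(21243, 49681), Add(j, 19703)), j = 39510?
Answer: Rational(1, 4199658539) ≈ 2.3811e-10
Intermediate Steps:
V = 4199622812 (V = Mul(Add(21243, 49681), Add(39510, 19703)) = Mul(70924, 59213) = 4199622812)
Pow(Add(V, 35727), -1) = Pow(Add(4199622812, 35727), -1) = Pow(4199658539, -1) = Rational(1, 4199658539)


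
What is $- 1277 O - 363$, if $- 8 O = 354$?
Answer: $\frac{224577}{4} \approx 56144.0$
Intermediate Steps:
$O = - \frac{177}{4}$ ($O = \left(- \frac{1}{8}\right) 354 = - \frac{177}{4} \approx -44.25$)
$- 1277 O - 363 = \left(-1277\right) \left(- \frac{177}{4}\right) - 363 = \frac{226029}{4} - 363 = \frac{224577}{4}$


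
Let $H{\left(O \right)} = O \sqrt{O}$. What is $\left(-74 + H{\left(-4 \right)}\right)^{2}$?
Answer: $5412 + 1184 i \approx 5412.0 + 1184.0 i$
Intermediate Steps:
$H{\left(O \right)} = O^{\frac{3}{2}}$
$\left(-74 + H{\left(-4 \right)}\right)^{2} = \left(-74 + \left(-4\right)^{\frac{3}{2}}\right)^{2} = \left(-74 - 8 i\right)^{2}$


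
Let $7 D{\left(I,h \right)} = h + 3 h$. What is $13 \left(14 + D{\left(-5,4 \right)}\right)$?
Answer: $\frac{1482}{7} \approx 211.71$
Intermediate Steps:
$D{\left(I,h \right)} = \frac{4 h}{7}$ ($D{\left(I,h \right)} = \frac{h + 3 h}{7} = \frac{4 h}{7}$)
$13 \left(14 + D{\left(-5,4 \right)}\right) = 13 \left(14 + \frac{4}{7} \cdot 4\right) = 13 \left(14 + \frac{16}{7}\right) = 13 \cdot \frac{114}{7} = \frac{1482}{7}$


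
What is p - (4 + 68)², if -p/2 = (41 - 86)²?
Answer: -9234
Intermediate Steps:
p = -4050 (p = -2*(41 - 86)² = -2*(-45)² = -2*2025 = -4050)
p - (4 + 68)² = -4050 - (4 + 68)² = -4050 - 1*72² = -4050 - 1*5184 = -4050 - 5184 = -9234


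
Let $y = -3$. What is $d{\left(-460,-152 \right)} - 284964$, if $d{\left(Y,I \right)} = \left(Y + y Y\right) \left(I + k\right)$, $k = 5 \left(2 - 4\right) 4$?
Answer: $-461604$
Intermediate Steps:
$k = -40$ ($k = 5 \left(\left(-2\right) 4\right) = 5 \left(-8\right) = -40$)
$d{\left(Y,I \right)} = - 2 Y \left(-40 + I\right)$ ($d{\left(Y,I \right)} = \left(Y - 3 Y\right) \left(I - 40\right) = - 2 Y \left(-40 + I\right)$)
$d{\left(-460,-152 \right)} - 284964 = 2 \left(-460\right) \left(40 - -152\right) - 284964 = 2 \left(-460\right) \left(40 + 152\right) - 284964 = 2 \left(-460\right) 192 - 284964 = -176640 - 284964 = -461604$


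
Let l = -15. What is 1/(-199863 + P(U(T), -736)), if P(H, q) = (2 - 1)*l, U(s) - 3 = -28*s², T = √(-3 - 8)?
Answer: -1/199878 ≈ -5.0031e-6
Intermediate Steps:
T = I*√11 (T = √(-11) = I*√11 ≈ 3.3166*I)
U(s) = 3 - 28*s²
P(H, q) = -15 (P(H, q) = (2 - 1)*(-15) = 1*(-15) = -15)
1/(-199863 + P(U(T), -736)) = 1/(-199863 - 15) = 1/(-199878) = -1/199878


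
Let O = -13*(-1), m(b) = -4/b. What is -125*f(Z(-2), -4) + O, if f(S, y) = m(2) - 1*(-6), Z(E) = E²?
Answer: -487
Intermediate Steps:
f(S, y) = 4 (f(S, y) = -4/2 - 1*(-6) = -4*½ + 6 = -2 + 6 = 4)
O = 13
-125*f(Z(-2), -4) + O = -125*4 + 13 = -500 + 13 = -487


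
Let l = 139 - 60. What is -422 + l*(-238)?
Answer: -19224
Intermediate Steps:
l = 79
-422 + l*(-238) = -422 + 79*(-238) = -422 - 18802 = -19224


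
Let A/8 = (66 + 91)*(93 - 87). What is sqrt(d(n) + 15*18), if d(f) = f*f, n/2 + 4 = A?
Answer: sqrt(226924366) ≈ 15064.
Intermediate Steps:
A = 7536 (A = 8*((66 + 91)*(93 - 87)) = 8*(157*6) = 8*942 = 7536)
n = 15064 (n = -8 + 2*7536 = -8 + 15072 = 15064)
d(f) = f**2
sqrt(d(n) + 15*18) = sqrt(15064**2 + 15*18) = sqrt(226924096 + 270) = sqrt(226924366)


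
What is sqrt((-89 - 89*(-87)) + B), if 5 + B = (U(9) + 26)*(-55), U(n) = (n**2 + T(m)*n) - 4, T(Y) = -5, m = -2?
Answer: 7*sqrt(91) ≈ 66.776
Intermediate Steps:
U(n) = -4 + n**2 - 5*n (U(n) = (n**2 - 5*n) - 4 = -4 + n**2 - 5*n)
B = -3195 (B = -5 + ((-4 + 9**2 - 5*9) + 26)*(-55) = -5 + ((-4 + 81 - 45) + 26)*(-55) = -5 + (32 + 26)*(-55) = -5 + 58*(-55) = -5 - 3190 = -3195)
sqrt((-89 - 89*(-87)) + B) = sqrt((-89 - 89*(-87)) - 3195) = sqrt((-89 + 7743) - 3195) = sqrt(7654 - 3195) = sqrt(4459) = 7*sqrt(91)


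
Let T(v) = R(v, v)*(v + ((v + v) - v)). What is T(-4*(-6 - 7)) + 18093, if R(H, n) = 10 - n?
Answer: 13725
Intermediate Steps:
T(v) = 2*v*(10 - v) (T(v) = (10 - v)*(v + ((v + v) - v)) = (10 - v)*(v + (2*v - v)) = (10 - v)*(v + v) = (10 - v)*(2*v) = 2*v*(10 - v))
T(-4*(-6 - 7)) + 18093 = 2*(-4*(-6 - 7))*(10 - (-4)*(-6 - 7)) + 18093 = 2*(-4*(-13))*(10 - (-4)*(-13)) + 18093 = 2*52*(10 - 1*52) + 18093 = 2*52*(10 - 52) + 18093 = 2*52*(-42) + 18093 = -4368 + 18093 = 13725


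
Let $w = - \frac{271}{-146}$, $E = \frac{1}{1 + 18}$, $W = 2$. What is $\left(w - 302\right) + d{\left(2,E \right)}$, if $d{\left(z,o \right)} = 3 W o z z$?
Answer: $- \frac{829095}{2774} \approx -298.88$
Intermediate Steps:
$E = \frac{1}{19} \approx 0.052632$
$d{\left(z,o \right)} = 6 o z^{2}$ ($d{\left(z,o \right)} = 3 \cdot 2 o z z = 6 o z^{2}$)
$w = \frac{271}{146}$ ($w = \left(-271\right) \left(- \frac{1}{146}\right) = \frac{271}{146} \approx 1.8562$)
$\left(w - 302\right) + d{\left(2,E \right)} = \left(\frac{271}{146} - 302\right) + 6 \cdot \frac{1}{19} \cdot 2^{2} = - \frac{43821}{146} + 6 \cdot \frac{1}{19} \cdot 4 = - \frac{43821}{146} + \frac{24}{19} = - \frac{829095}{2774}$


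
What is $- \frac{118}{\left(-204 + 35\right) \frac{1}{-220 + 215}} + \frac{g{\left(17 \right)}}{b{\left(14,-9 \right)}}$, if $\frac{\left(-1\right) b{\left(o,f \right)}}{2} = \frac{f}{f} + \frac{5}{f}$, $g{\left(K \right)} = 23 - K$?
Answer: $- \frac{6923}{676} \approx -10.241$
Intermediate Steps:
$b{\left(o,f \right)} = -2 - \frac{10}{f}$ ($b{\left(o,f \right)} = - 2 \left(\frac{f}{f} + \frac{5}{f}\right) = - 2 \left(1 + \frac{5}{f}\right) = -2 - \frac{10}{f}$)
$- \frac{118}{\left(-204 + 35\right) \frac{1}{-220 + 215}} + \frac{g{\left(17 \right)}}{b{\left(14,-9 \right)}} = - \frac{118}{\left(-204 + 35\right) \frac{1}{-220 + 215}} + \frac{23 - 17}{-2 - \frac{10}{-9}} = - \frac{118}{\left(-169\right) \frac{1}{-5}} + \frac{23 - 17}{-2 - - \frac{10}{9}} = - \frac{118}{\left(-169\right) \left(- \frac{1}{5}\right)} + \frac{6}{-2 + \frac{10}{9}} = - \frac{118}{\frac{169}{5}} + \frac{6}{- \frac{8}{9}} = \left(-118\right) \frac{5}{169} + 6 \left(- \frac{9}{8}\right) = - \frac{590}{169} - \frac{27}{4} = - \frac{6923}{676}$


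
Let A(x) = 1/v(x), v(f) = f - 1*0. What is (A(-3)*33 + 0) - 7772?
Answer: -7783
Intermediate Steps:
v(f) = f (v(f) = f + 0 = f)
A(x) = 1/x
(A(-3)*33 + 0) - 7772 = (33/(-3) + 0) - 7772 = (-1/3*33 + 0) - 7772 = (-11 + 0) - 7772 = -11 - 7772 = -7783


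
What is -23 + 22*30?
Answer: 637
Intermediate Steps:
-23 + 22*30 = -23 + 660 = 637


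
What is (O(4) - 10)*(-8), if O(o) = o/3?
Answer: 208/3 ≈ 69.333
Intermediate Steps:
O(o) = o/3 (O(o) = o*(1/3) = o/3)
(O(4) - 10)*(-8) = ((1/3)*4 - 10)*(-8) = (4/3 - 10)*(-8) = -26/3*(-8) = 208/3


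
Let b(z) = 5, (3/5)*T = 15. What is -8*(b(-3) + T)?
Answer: -240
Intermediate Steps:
T = 25 (T = (5/3)*15 = 25)
-8*(b(-3) + T) = -8*(5 + 25) = -8*30 = -240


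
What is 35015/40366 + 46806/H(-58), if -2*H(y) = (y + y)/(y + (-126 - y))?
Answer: -4104460597/40366 ≈ -1.0168e+5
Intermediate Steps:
H(y) = y/126 (H(y) = -(y + y)/(2*(y + (-126 - y))) = -2*y/(2*(-126)) = -2*y*(-1)/(2*126) = -(-1)*y/126 = y/126)
35015/40366 + 46806/H(-58) = 35015/40366 + 46806/(((1/126)*(-58))) = 35015*(1/40366) + 46806/(-29/63) = 35015/40366 + 46806*(-63/29) = 35015/40366 - 101682 = -4104460597/40366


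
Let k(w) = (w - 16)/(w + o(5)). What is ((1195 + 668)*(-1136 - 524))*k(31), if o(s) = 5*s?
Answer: -11597175/14 ≈ -8.2837e+5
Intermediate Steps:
k(w) = (-16 + w)/(25 + w) (k(w) = (w - 16)/(w + 5*5) = (-16 + w)/(w + 25) = (-16 + w)/(25 + w))
((1195 + 668)*(-1136 - 524))*k(31) = ((1195 + 668)*(-1136 - 524))*((-16 + 31)/(25 + 31)) = (1863*(-1660))*(15/56) = -773145*15/14 = -3092580*15/56 = -11597175/14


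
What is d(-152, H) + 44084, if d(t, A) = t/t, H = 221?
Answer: 44085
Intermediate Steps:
d(t, A) = 1
d(-152, H) + 44084 = 1 + 44084 = 44085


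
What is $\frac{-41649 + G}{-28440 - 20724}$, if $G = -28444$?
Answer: $\frac{70093}{49164} \approx 1.4257$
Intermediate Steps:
$\frac{-41649 + G}{-28440 - 20724} = \frac{-41649 - 28444}{-28440 - 20724} = - \frac{70093}{-49164} = \left(-70093\right) \left(- \frac{1}{49164}\right) = \frac{70093}{49164}$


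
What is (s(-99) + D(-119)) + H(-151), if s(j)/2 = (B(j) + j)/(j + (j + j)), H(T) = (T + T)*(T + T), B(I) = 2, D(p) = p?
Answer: 27052439/297 ≈ 91086.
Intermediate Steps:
H(T) = 4*T² (H(T) = (2*T)*(2*T) = 4*T²)
s(j) = 2*(2 + j)/(3*j) (s(j) = 2*((2 + j)/(j + (j + j))) = 2*((2 + j)/(j + 2*j)) = 2*((2 + j)/((3*j))) = 2*((2 + j)*(1/(3*j))) = 2*((2 + j)/(3*j)) = 2*(2 + j)/(3*j))
(s(-99) + D(-119)) + H(-151) = ((⅔)*(2 - 99)/(-99) - 119) + 4*(-151)² = ((⅔)*(-1/99)*(-97) - 119) + 4*22801 = (194/297 - 119) + 91204 = -35149/297 + 91204 = 27052439/297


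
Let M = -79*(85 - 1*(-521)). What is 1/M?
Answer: -1/47874 ≈ -2.0888e-5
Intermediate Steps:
M = -47874 (M = -79*(85 + 521) = -79*606 = -47874)
1/M = 1/(-47874) = -1/47874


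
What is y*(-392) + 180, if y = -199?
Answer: 78188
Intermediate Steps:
y*(-392) + 180 = -199*(-392) + 180 = 78008 + 180 = 78188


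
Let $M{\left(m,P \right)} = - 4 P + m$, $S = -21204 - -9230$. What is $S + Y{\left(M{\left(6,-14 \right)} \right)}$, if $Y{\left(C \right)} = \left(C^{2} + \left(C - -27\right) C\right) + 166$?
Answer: $-2446$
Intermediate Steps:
$S = -11974$ ($S = -21204 + 9230 = -11974$)
$M{\left(m,P \right)} = m - 4 P$
$Y{\left(C \right)} = 166 + C^{2} + C \left(27 + C\right)$ ($Y{\left(C \right)} = \left(C^{2} + \left(C + 27\right) C\right) + 166 = \left(C^{2} + \left(27 + C\right) C\right) + 166 = \left(C^{2} + C \left(27 + C\right)\right) + 166 = 166 + C^{2} + C \left(27 + C\right)$)
$S + Y{\left(M{\left(6,-14 \right)} \right)} = -11974 + \left(166 + 2 \left(6 - -56\right)^{2} + 27 \left(6 - -56\right)\right) = -11974 + \left(166 + 2 \left(6 + 56\right)^{2} + 27 \left(6 + 56\right)\right) = -11974 + \left(166 + 2 \cdot 62^{2} + 27 \cdot 62\right) = -11974 + \left(166 + 2 \cdot 3844 + 1674\right) = -11974 + \left(166 + 7688 + 1674\right) = -11974 + 9528 = -2446$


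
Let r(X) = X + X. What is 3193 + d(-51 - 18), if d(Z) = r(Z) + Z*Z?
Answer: 7816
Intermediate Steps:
r(X) = 2*X
d(Z) = Z**2 + 2*Z (d(Z) = 2*Z + Z*Z = 2*Z + Z**2 = Z**2 + 2*Z)
3193 + d(-51 - 18) = 3193 + (-51 - 18)*(2 + (-51 - 18)) = 3193 - 69*(2 - 69) = 3193 - 69*(-67) = 3193 + 4623 = 7816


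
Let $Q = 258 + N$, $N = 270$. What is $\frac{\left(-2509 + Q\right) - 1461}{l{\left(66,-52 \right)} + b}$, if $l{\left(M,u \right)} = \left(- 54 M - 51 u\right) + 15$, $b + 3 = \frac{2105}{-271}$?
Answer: $\frac{932782}{246005} \approx 3.7917$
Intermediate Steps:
$b = - \frac{2918}{271}$ ($b = -3 + \frac{2105}{-271} = -3 + 2105 \left(- \frac{1}{271}\right) = -3 - \frac{2105}{271} = - \frac{2918}{271} \approx -10.768$)
$l{\left(M,u \right)} = 15 - 54 M - 51 u$
$Q = 528$ ($Q = 258 + 270 = 528$)
$\frac{\left(-2509 + Q\right) - 1461}{l{\left(66,-52 \right)} + b} = \frac{\left(-2509 + 528\right) - 1461}{\left(15 - 3564 - -2652\right) - \frac{2918}{271}} = \frac{-1981 - 1461}{\left(15 - 3564 + 2652\right) - \frac{2918}{271}} = - \frac{3442}{-897 - \frac{2918}{271}} = - \frac{3442}{- \frac{246005}{271}} = \left(-3442\right) \left(- \frac{271}{246005}\right) = \frac{932782}{246005}$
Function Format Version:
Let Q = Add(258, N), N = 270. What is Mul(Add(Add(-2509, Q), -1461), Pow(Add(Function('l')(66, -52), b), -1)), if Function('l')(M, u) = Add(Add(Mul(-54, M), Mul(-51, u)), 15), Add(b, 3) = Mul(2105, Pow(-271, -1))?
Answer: Rational(932782, 246005) ≈ 3.7917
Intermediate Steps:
b = Rational(-2918, 271) (b = Add(-3, Mul(2105, Pow(-271, -1))) = Add(-3, Mul(2105, Rational(-1, 271))) = Add(-3, Rational(-2105, 271)) = Rational(-2918, 271) ≈ -10.768)
Function('l')(M, u) = Add(15, Mul(-54, M), Mul(-51, u))
Q = 528 (Q = Add(258, 270) = 528)
Mul(Add(Add(-2509, Q), -1461), Pow(Add(Function('l')(66, -52), b), -1)) = Mul(Add(Add(-2509, 528), -1461), Pow(Add(Add(15, Mul(-54, 66), Mul(-51, -52)), Rational(-2918, 271)), -1)) = Mul(Add(-1981, -1461), Pow(Add(Add(15, -3564, 2652), Rational(-2918, 271)), -1)) = Mul(-3442, Pow(Add(-897, Rational(-2918, 271)), -1)) = Mul(-3442, Pow(Rational(-246005, 271), -1)) = Mul(-3442, Rational(-271, 246005)) = Rational(932782, 246005)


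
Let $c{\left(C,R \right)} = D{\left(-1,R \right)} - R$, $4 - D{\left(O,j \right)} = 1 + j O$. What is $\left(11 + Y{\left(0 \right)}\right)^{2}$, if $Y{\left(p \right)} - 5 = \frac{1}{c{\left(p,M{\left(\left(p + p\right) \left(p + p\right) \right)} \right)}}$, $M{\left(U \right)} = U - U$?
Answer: $\frac{2401}{9} \approx 266.78$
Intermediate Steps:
$D{\left(O,j \right)} = 3 - O j$ ($D{\left(O,j \right)} = 4 - \left(1 + j O\right) = 4 - \left(1 + O j\right) = 3 - O j$)
$M{\left(U \right)} = 0$
$c{\left(C,R \right)} = 3$ ($c{\left(C,R \right)} = \left(3 - - R\right) - R = \left(3 + R\right) - R = 3$)
$Y{\left(p \right)} = \frac{16}{3}$ ($Y{\left(p \right)} = 5 + \frac{1}{3} = \frac{16}{3}$)
$\left(11 + Y{\left(0 \right)}\right)^{2} = \left(11 + \frac{16}{3}\right)^{2} = \left(\frac{49}{3}\right)^{2} = \frac{2401}{9}$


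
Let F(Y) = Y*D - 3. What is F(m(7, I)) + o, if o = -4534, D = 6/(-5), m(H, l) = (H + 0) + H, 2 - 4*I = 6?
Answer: -22769/5 ≈ -4553.8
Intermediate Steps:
I = -1 (I = ½ - ¼*6 = ½ - 3/2 = -1)
m(H, l) = 2*H (m(H, l) = H + H = 2*H)
D = -6/5 (D = 6*(-⅕) = -6/5 ≈ -1.2000)
F(Y) = -3 - 6*Y/5 (F(Y) = Y*(-6/5) - 3 = -6*Y/5 - 3 = -3 - 6*Y/5)
F(m(7, I)) + o = (-3 - 12*7/5) - 4534 = (-3 - 6/5*14) - 4534 = (-3 - 84/5) - 4534 = -99/5 - 4534 = -22769/5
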